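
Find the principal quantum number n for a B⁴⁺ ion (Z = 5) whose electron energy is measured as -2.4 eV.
n = 12

The exact energy levels follow E_n = -13.6057 Z² / n² eV with Z = 5.

The measured value (-2.4 eV) is reported to only 2 significant figures, so we must test candidate n values and see which one matches to that precision.

Candidate energies:
  n = 10:  E = -13.6057 × 5² / 10² = -3.40143 eV
  n = 11:  E = -13.6057 × 5² / 11² = -2.81110 eV
  n = 12:  E = -13.6057 × 5² / 12² = -2.36210 eV  ← matches
  n = 13:  E = -13.6057 × 5² / 13² = -2.01268 eV
  n = 14:  E = -13.6057 × 5² / 14² = -1.73542 eV

Checking against the measurement of -2.4 eV (2 sig figs), only n = 12 agrees:
E_12 = -2.36210 eV, which rounds to -2.4 eV ✓

Therefore n = 12.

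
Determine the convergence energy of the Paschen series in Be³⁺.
24.188 eV

The series limit corresponds to the transition from n = ∞ to n = 3.
This is the highest energy (shortest wavelength) transition in the Paschen series.

E_∞ = 0 eV
E_3 = -13.6057 × 4² / 3² = -24.188 eV

Energy at series limit:
ΔE = E_∞ - E_3 = 0 - (-24.188) = 24.188 eV

This energy equals the ionization energy from the n = 3 state of Be³⁺.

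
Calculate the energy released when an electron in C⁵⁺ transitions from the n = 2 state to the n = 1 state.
367.353900 eV

The energy levels are E_n = -13.6057 Z² eV / n².

Energy at n = 2: E_2 = -13.6057 × 6² / 2² = -122.451300000 eV
Energy at n = 1: E_1 = -13.6057 × 6² / 1² = -489.805200000 eV

For emission (electron falling to lower state), the photon energy is:
E_photon = E_2 - E_1 = |-122.451300000 - (-489.805200000)|
E_photon = 367.353900 eV

This energy is carried away by the emitted photon.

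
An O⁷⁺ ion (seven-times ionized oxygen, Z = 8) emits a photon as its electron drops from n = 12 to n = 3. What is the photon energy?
90.70467 eV

The energy levels are E_n = -13.6057 Z² eV / n².

Energy at n = 12: E_12 = -13.6057 × 8² / 12² = -6.04697778 eV
Energy at n = 3: E_3 = -13.6057 × 8² / 3² = -96.75164444 eV

For emission (electron falling to lower state), the photon energy is:
E_photon = E_12 - E_3 = |-6.04697778 - (-96.75164444)|
E_photon = 90.70467 eV

This energy is carried away by the emitted photon.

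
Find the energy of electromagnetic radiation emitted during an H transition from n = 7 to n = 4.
0.5727 eV

The energy levels are E_n = -13.6057 eV / n².

Energy at n = 7: E_7 = -13.6057 / 7² = -0.2776673 eV
Energy at n = 4: E_4 = -13.6057 / 4² = -0.8503563 eV

For emission (electron falling to lower state), the photon energy is:
E_photon = E_7 - E_4 = |-0.2776673 - (-0.8503563)|
E_photon = 0.5727 eV

This energy is carried away by the emitted photon.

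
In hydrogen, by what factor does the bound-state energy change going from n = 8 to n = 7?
1.306

Using E_n = -13.6057 Z² / n² eV with Z = 1:

E_7 = -13.6057 / 7² = -13.6057 / 49 = -0.277667347 eV
E_8 = -13.6057 / 8² = -13.6057 / 64 = -0.212589063 eV

The ratio is:
E_7/E_8 = (-0.277667347) / (-0.212589063)
E_7/E_8 = (-13.6057/49) / (-13.6057/64)
E_7/E_8 = 64/49
E_7/E_8 = 1.306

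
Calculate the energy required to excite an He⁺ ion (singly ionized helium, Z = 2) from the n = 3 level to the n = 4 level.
2.6456 eV

The energy levels of a hydrogen-like atom are E_n = -13.6057 Z² eV / n².

Energy at n = 3: E_3 = -13.6057 × 2² / 3² = -6.0469778 eV
Energy at n = 4: E_4 = -13.6057 × 2² / 4² = -3.4014250 eV

The excitation energy is the difference:
ΔE = E_4 - E_3
ΔE = -3.4014250 - (-6.0469778)
ΔE = 2.6456 eV

Since this is positive, energy must be absorbed (photon absorption).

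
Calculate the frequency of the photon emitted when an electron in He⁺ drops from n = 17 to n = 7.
2.230e+14 Hz

First, find the transition energy:
E_17 = -13.6057 × 2² / 17² = -0.1883142 eV
E_7 = -13.6057 × 2² / 7² = -1.1106694 eV
|ΔE| = |E_7 - E_17| = 0.9223552 eV

Convert to Joules: E = 0.9223552 eV × (1.602177 × 10⁻¹⁹ J/eV) = 1.47778e-19 J

Using E = hf:
f = E/h = 1.47778e-19 J / (6.62607 × 10⁻³⁴ J·s)
f = 2.230e+14 Hz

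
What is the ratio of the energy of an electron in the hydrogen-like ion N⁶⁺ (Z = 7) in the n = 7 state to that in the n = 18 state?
6.612245

Using E_n = -13.6057 Z² / n² eV with Z = 7:

E_7 = -13.6057 × 7² / 7² = -666.6793 / 49 = -13.605700000000 eV
E_18 = -13.6057 × 7² / 18² = -666.6793 / 324 = -2.057652160494 eV

The ratio is:
E_7/E_18 = (-13.605700000000) / (-2.057652160494)
E_7/E_18 = (-666.6793/49) / (-666.6793/324)
E_7/E_18 = 324/49
E_7/E_18 = 6.612245
(Note: the Z² factors cancel in the ratio.)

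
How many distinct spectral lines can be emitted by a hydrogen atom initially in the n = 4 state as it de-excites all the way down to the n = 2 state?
3

The electron can occupy levels n = 2, 3, ..., 4 during de-excitation — that is m = 4 - 2 + 1 = 3 distinct levels.

The number of distinct spectral lines equals the number of ways to choose 2 of these m levels (each pair gives one possible emission transition):

Number of lines = m(m-1)/2 = 3×2/2 = 3

These correspond to all possible transitions between the 3 levels:
4 → 3, 4 → 2, 3 → 2

Each transition produces a photon with a unique energy (and thus wavelength). This count does not depend on Z.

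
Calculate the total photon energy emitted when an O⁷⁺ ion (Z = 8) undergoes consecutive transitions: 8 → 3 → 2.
204.085500 eV

The energy levels of O⁷⁺ are E_n = -13.6057 × 8² / n² eV.

First transition (8 → 3):
ΔE₁ = |E_3 - E_8|
ΔE₁ = |-96.751644444444 - (-13.605700000000)| = 83.145944444 eV

Second transition (3 → 2):
ΔE₂ = |E_2 - E_3|
ΔE₂ = |-217.691200000000 - (-96.751644444444)| = 120.939555556 eV

Total energy released:
E_total = ΔE₁ + ΔE₂ = 83.145944444 + 120.939555556 = 204.085500 eV

Note: This equals the direct transition 8 → 2: 204.085500 eV ✓
Energy is conserved regardless of the path taken.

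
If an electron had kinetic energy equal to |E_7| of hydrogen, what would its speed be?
3.125e+05 m/s (or 0.104248% of c)

The binding energy at n = 7 for hydrogen is:
E_7 = -13.6057/7² = -0.27766735 eV
|E_7| = 0.27766735 eV

Convert to Joules:
KE = 0.27766735 eV × (1.602177 × 10⁻¹⁹ J/eV) = 4.44872e-20 J

Using KE = ½mv²:
v = √(2·KE/m_e)
v = √(2 × 4.44872e-20 J / 9.10938 × 10⁻³¹ kg)
v = 3.125e+05 m/s

This is approximately 0.104248% the speed of light.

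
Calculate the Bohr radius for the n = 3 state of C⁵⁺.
0.0794 nm (or 0.7938 Å)

The Bohr radius formula is:
r_n = n² a₀ / Z

where a₀ = 0.0529177 nm is the Bohr radius.

For C⁵⁺ (Z = 6) at n = 3:
r_3 = 3² × 0.0529177 nm / 6
r_3 = 9 × 0.0529177 nm / 6
r_3 = 0.47626 nm / 6
r_3 = 0.0794 nm

The electron orbits at approximately 0.0794 nm from the nucleus.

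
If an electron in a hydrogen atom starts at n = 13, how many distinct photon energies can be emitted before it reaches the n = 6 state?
28

The electron can occupy levels n = 6, 7, ..., 13 during de-excitation — that is m = 13 - 6 + 1 = 8 distinct levels.

The number of distinct spectral lines equals the number of ways to choose 2 of these m levels (each pair gives one possible emission transition):

Number of lines = m(m-1)/2 = 8×7/2 = 28

These correspond to all possible transitions between the 8 levels:
13 → 12, 13 → 11, 13 → 10, 13 → 9, 13 → 8, 13 → 7, 13 → 6, 12 → 11...

Each transition produces a photon with a unique energy (and thus wavelength). This count does not depend on Z.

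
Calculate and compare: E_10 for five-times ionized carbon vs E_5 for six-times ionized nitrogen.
N⁶⁺ at n = 5 (E = -26.667 eV)

Using E_n = -13.6057 Z² / n² eV:

C⁵⁺ (Z = 6) at n = 10:
E = -13.6057 × 6² / 10² = -13.6057 × 36 / 100 = -4.898052 eV

N⁶⁺ (Z = 7) at n = 5:
E = -13.6057 × 7² / 5² = -13.6057 × 49 / 25 = -26.667172 eV

Since -26.667172 eV < -4.898052 eV,
N⁶⁺ at n = 5 is more tightly bound (requires more energy to ionize).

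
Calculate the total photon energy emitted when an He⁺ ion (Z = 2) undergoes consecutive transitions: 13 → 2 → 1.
54.101 eV

The energy levels of He⁺ are E_n = -13.6057 × 2² / n² eV.

First transition (13 → 2):
ΔE₁ = |E_2 - E_13|
ΔE₁ = |-13.605700000 - (-0.322028402)| = 13.283672 eV

Second transition (2 → 1):
ΔE₂ = |E_1 - E_2|
ΔE₂ = |-54.422800000 - (-13.605700000)| = 40.817100 eV

Total energy released:
E_total = ΔE₁ + ΔE₂ = 13.283672 + 40.817100 = 54.101 eV

Note: This equals the direct transition 13 → 1: 54.101 eV ✓
Energy is conserved regardless of the path taken.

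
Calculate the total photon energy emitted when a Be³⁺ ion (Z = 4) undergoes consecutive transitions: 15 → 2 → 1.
216.72 eV

The energy levels of Be³⁺ are E_n = -13.6057 × 4² / n² eV.

First transition (15 → 2):
ΔE₁ = |E_2 - E_15|
ΔE₁ = |-54.42280000 - (-0.96751644)| = 53.45528 eV

Second transition (2 → 1):
ΔE₂ = |E_1 - E_2|
ΔE₂ = |-217.69120000 - (-54.42280000)| = 163.26840 eV

Total energy released:
E_total = ΔE₁ + ΔE₂ = 53.45528 + 163.26840 = 216.72 eV

Note: This equals the direct transition 15 → 1: 216.72 eV ✓
Energy is conserved regardless of the path taken.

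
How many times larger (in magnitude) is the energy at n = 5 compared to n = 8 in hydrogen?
2.56

Using E_n = -13.6057 Z² / n² eV with Z = 1:

E_5 = -13.6057 / 5² = -13.6057 / 25 = -0.54422800 eV
E_8 = -13.6057 / 8² = -13.6057 / 64 = -0.21258906 eV

The ratio is:
E_5/E_8 = (-0.54422800) / (-0.21258906)
E_5/E_8 = (-13.6057/25) / (-13.6057/64)
E_5/E_8 = 64/25
E_5/E_8 = 2.56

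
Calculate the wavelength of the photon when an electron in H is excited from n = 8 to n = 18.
7267.68991 nm

First, find the transition energy using E_n = -13.6057 / n² eV:
E_8 = -13.6057 / 8² = -0.21258906250 eV
E_18 = -13.6057 / 18² = -0.04199290123 eV

Photon energy: |ΔE| = |E_18 - E_8| = 0.17059616127 eV

Convert to wavelength using E = hc/λ with hc = 1239.84 eV·nm:
λ = hc/E = 1239.84 eV·nm / 0.17059616127 eV
λ = 7267.68991 nm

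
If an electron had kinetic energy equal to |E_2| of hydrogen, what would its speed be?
1.0938e+06 m/s (or 0.36487% of c)

The binding energy at n = 2 for hydrogen is:
E_2 = -13.6057/2² = -3.4014250 eV
|E_2| = 3.4014250 eV

Convert to Joules:
KE = 3.4014250 eV × (1.602177 × 10⁻¹⁹ J/eV) = 5.449685e-19 J

Using KE = ½mv²:
v = √(2·KE/m_e)
v = √(2 × 5.449685e-19 J / 9.10938 × 10⁻³¹ kg)
v = 1.0938e+06 m/s

This is approximately 0.36487% the speed of light.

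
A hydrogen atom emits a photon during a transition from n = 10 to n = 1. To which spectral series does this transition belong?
Lyman series

The spectral series in hydrogen are named based on the final (lower) energy level:
- Lyman series: n_final = 1 (ultraviolet)
- Balmer series: n_final = 2 (visible/near-UV)
- Paschen series: n_final = 3 (infrared)
- Brackett series: n_final = 4 (infrared)
- Pfund series: n_final = 5 (far infrared)

Since this transition ends at n = 1, it belongs to the Lyman series.

For reference, this 10 → 1 line has photon energy
ΔE = 13.6057 eV × (1/1² - 1/10²) = 13.46964300 eV,
corresponding to wavelength λ = hc/ΔE = 1239.84 eV·nm / 13.46964300 eV = 92.046983 nm in the ultraviolet region.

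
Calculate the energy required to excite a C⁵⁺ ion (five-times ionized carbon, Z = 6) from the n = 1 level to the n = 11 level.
485.7572 eV

The energy levels of a hydrogen-like atom are E_n = -13.6057 Z² eV / n².

Energy at n = 1: E_1 = -13.6057 × 6² / 1² = -489.8052000 eV
Energy at n = 11: E_11 = -13.6057 × 6² / 11² = -4.0479769 eV

The excitation energy is the difference:
ΔE = E_11 - E_1
ΔE = -4.0479769 - (-489.8052000)
ΔE = 485.7572 eV

Since this is positive, energy must be absorbed (photon absorption).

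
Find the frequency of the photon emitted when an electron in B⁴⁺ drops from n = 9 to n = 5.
2.274e+15 Hz

First, find the transition energy:
E_9 = -13.6057 × 5² / 9² = -4.199290 eV
E_5 = -13.6057 × 5² / 5² = -13.605700 eV
|ΔE| = |E_5 - E_9| = 9.406410 eV

Convert to Joules: E = 9.406410 eV × (1.602177 × 10⁻¹⁹ J/eV) = 1.50707e-18 J

Using E = hf:
f = E/h = 1.50707e-18 J / (6.62607 × 10⁻³⁴ J·s)
f = 2.274e+15 Hz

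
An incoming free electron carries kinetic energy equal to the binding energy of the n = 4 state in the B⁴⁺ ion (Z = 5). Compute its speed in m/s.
2.73462e+06 m/s (or 0.912170% of c)

The binding energy at n = 4 for B⁴⁺ is:
E_4 = -13.6057 × 5²/4² = -21.25890625 eV
|E_4| = 21.25890625 eV

Convert to Joules:
KE = 21.25890625 eV × (1.602177 × 10⁻¹⁹ J/eV) = 3.4060531e-18 J

Using KE = ½mv²:
v = √(2·KE/m_e)
v = √(2 × 3.4060531e-18 J / 9.10938 × 10⁻³¹ kg)
v = 2.73462e+06 m/s

This is approximately 0.912170% the speed of light.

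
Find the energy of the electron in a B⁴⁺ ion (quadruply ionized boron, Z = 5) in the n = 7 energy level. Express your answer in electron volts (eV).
-6.9417 eV

The energy levels of a hydrogen-like atom are given by:
E_n = -13.6057 Z² / n² eV  (with Z = 5 for B⁴⁺)

For n = 7:
E_7 = -13.6057 × 5² / 7²
E_7 = -13.6057 × 25 / 49
E_7 = -6.9417 eV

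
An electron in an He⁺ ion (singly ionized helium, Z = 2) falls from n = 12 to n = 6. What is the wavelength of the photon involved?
1093.52 nm

First, find the transition energy using E_n = -13.6057 Z² / n² eV:
E_12 = -13.6057 × 2² / 12² = -0.3779361 eV
E_6 = -13.6057 × 2² / 6² = -1.5117444 eV

Photon energy: |ΔE| = |E_6 - E_12| = 1.1338083 eV

Convert to wavelength using E = hc/λ with hc = 1239.84 eV·nm:
λ = hc/E = 1239.84 eV·nm / 1.1338083 eV
λ = 1093.52 nm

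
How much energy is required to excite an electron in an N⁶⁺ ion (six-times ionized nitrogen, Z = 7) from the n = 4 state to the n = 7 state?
28.061756 eV

The energy levels of a hydrogen-like atom are E_n = -13.6057 Z² eV / n².

Energy at n = 4: E_4 = -13.6057 × 7² / 4² = -41.667456250 eV
Energy at n = 7: E_7 = -13.6057 × 7² / 7² = -13.605700000 eV

The excitation energy is the difference:
ΔE = E_7 - E_4
ΔE = -13.605700000 - (-41.667456250)
ΔE = 28.061756 eV

Since this is positive, energy must be absorbed (photon absorption).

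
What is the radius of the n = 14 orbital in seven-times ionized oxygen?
1.296484 nm (or 12.964842 Å)

The Bohr radius formula is:
r_n = n² a₀ / Z

where a₀ = 0.052917721 nm is the Bohr radius.

For O⁷⁺ (Z = 8) at n = 14:
r_14 = 14² × 0.052917721 nm / 8
r_14 = 196 × 0.052917721 nm / 8
r_14 = 10.3718733 nm / 8
r_14 = 1.296484 nm

The electron orbits at approximately 1.296484 nm from the nucleus.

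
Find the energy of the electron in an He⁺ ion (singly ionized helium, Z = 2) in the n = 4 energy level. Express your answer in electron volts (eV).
-3.40 eV

The energy levels of a hydrogen-like atom are given by:
E_n = -13.6057 Z² / n² eV  (with Z = 2 for He⁺)

For n = 4:
E_4 = -13.6057 × 2² / 4²
E_4 = -13.6057 × 4 / 16
E_4 = -3.40 eV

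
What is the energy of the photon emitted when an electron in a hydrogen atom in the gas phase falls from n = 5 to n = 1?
13.061472 eV

The energy levels are E_n = -13.6057 eV / n².

Energy at n = 5: E_5 = -13.6057 / 5² = -0.544228000 eV
Energy at n = 1: E_1 = -13.6057 / 1² = -13.605700000 eV

For emission (electron falling to lower state), the photon energy is:
E_photon = E_5 - E_1 = |-0.544228000 - (-13.605700000)|
E_photon = 13.061472 eV

This energy is carried away by the emitted photon.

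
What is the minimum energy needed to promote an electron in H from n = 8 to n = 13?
0.132 eV

The energy levels of a hydrogen-like atom are E_n = -13.6057 eV / n².

Energy at n = 8: E_8 = -13.6057 / 8² = -0.212589 eV
Energy at n = 13: E_13 = -13.6057 / 13² = -0.080507 eV

The excitation energy is the difference:
ΔE = E_13 - E_8
ΔE = -0.080507 - (-0.212589)
ΔE = 0.132 eV

Since this is positive, energy must be absorbed (photon absorption).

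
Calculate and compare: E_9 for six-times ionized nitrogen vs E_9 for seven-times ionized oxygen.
O⁷⁺ at n = 9 (E = -10.75018 eV)

Using E_n = -13.6057 Z² / n² eV:

N⁶⁺ (Z = 7) at n = 9:
E = -13.6057 × 7² / 9² = -13.6057 × 49 / 81 = -8.23060864 eV

O⁷⁺ (Z = 8) at n = 9:
E = -13.6057 × 8² / 9² = -13.6057 × 64 / 81 = -10.75018272 eV

Since -10.75018272 eV < -8.23060864 eV,
O⁷⁺ at n = 9 is more tightly bound (requires more energy to ionize).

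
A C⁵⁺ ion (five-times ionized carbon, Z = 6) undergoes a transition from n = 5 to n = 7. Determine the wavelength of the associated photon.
129.2014 nm

First, find the transition energy using E_n = -13.6057 Z² / n² eV:
E_5 = -13.6057 × 6² / 5² = -19.59220800 eV
E_7 = -13.6057 × 6² / 7² = -9.99602449 eV

Photon energy: |ΔE| = |E_7 - E_5| = 9.59618351 eV

Convert to wavelength using E = hc/λ with hc = 1239.84 eV·nm:
λ = hc/E = 1239.84 eV·nm / 9.59618351 eV
λ = 129.2014 nm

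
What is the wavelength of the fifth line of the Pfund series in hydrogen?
3037.55 nm

The lines of a series are numbered from the longest wavelength (smallest ΔE) outward; the fifth line is the transition from n = n_f + 5 to n_f.
The Pfund series has all transitions ending at n_f = 5.

For H, the fifth line (ε-line) is the jump from n = 10 to n = 5:
E_10 = -13.6057 / 10² = -0.13605700 eV
E_5 = -13.6057 / 5² = -0.54422800 eV
ΔE = E_10 - E_5 = 0.40817100 eV

λ = hc/E = 1239.84 eV·nm / 0.40817100 eV
λ = 3037.55 nm

This is the ε-line of the Pfund series in H.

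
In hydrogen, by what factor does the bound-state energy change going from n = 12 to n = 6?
4.000

Using E_n = -13.6057 Z² / n² eV with Z = 1:

E_6 = -13.6057 / 6² = -13.6057 / 36 = -0.377936111 eV
E_12 = -13.6057 / 12² = -13.6057 / 144 = -0.094484028 eV

The ratio is:
E_6/E_12 = (-0.377936111) / (-0.094484028)
E_6/E_12 = (-13.6057/36) / (-13.6057/144)
E_6/E_12 = 144/36
E_6/E_12 = 4.000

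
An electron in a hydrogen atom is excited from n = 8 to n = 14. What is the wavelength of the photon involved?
8659.780 nm

First, find the transition energy using E_n = -13.6057 / n² eV:
E_8 = -13.6057 / 8² = -0.212589063 eV
E_14 = -13.6057 / 14² = -0.069416837 eV

Photon energy: |ΔE| = |E_14 - E_8| = 0.143172226 eV

Convert to wavelength using E = hc/λ with hc = 1239.84 eV·nm:
λ = hc/E = 1239.84 eV·nm / 0.143172226 eV
λ = 8659.780 nm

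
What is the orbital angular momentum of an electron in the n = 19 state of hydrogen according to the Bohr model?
2.004e-33 J·s (or 19ℏ)

In the Bohr model, angular momentum is quantized:
L = nℏ

where ℏ = h/(2π) = 1.05457e-34 J·s

For n = 19:
L = 19 × 1.05457e-34 J·s
L = 2.004e-33 J·s

This can also be written as L = 19ℏ.
The angular momentum is an integer multiple of the reduced Planck constant.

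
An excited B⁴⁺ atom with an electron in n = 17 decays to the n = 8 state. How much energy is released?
4.1378 eV

The energy levels are E_n = -13.6057 Z² eV / n².

Energy at n = 17: E_17 = -13.6057 × 5² / 17² = -1.1769637 eV
Energy at n = 8: E_8 = -13.6057 × 5² / 8² = -5.3147266 eV

For emission (electron falling to lower state), the photon energy is:
E_photon = E_17 - E_8 = |-1.1769637 - (-5.3147266)|
E_photon = 4.1378 eV

This energy is carried away by the emitted photon.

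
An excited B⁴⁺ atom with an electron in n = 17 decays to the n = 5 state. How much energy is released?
12.428736 eV

The energy levels are E_n = -13.6057 Z² eV / n².

Energy at n = 17: E_17 = -13.6057 × 5² / 17² = -1.176963668 eV
Energy at n = 5: E_5 = -13.6057 × 5² / 5² = -13.605700000 eV

For emission (electron falling to lower state), the photon energy is:
E_photon = E_17 - E_5 = |-1.176963668 - (-13.605700000)|
E_photon = 12.428736 eV

This energy is carried away by the emitted photon.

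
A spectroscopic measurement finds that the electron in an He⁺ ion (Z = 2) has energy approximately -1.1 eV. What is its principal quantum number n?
n = 7

The exact energy levels follow E_n = -13.6057 Z² / n² eV with Z = 2.

The measured value (-1.1 eV) is reported to only 2 significant figures, so we must test candidate n values and see which one matches to that precision.

Candidate energies:
  n = 5:  E = -13.6057 × 2² / 5² = -2.176912 eV
  n = 6:  E = -13.6057 × 2² / 6² = -1.511744 eV
  n = 7:  E = -13.6057 × 2² / 7² = -1.110669 eV  ← matches
  n = 8:  E = -13.6057 × 2² / 8² = -0.850356 eV
  n = 9:  E = -13.6057 × 2² / 9² = -0.671886 eV

Checking against the measurement of -1.1 eV (2 sig figs), only n = 7 agrees:
E_7 = -1.110669 eV, which rounds to -1.1 eV ✓

Therefore n = 7.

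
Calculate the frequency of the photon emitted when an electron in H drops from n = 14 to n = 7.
5.04e+13 Hz

First, find the transition energy:
E_14 = -13.6057 / 14² = -0.06941684 eV
E_7 = -13.6057 / 7² = -0.27766735 eV
|ΔE| = |E_7 - E_14| = 0.20825051 eV

Convert to Joules: E = 0.20825051 eV × (1.602177 × 10⁻¹⁹ J/eV) = 3.3365e-20 J

Using E = hf:
f = E/h = 3.3365e-20 J / (6.62607 × 10⁻³⁴ J·s)
f = 5.04e+13 Hz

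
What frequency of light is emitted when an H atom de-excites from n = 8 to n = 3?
3.14e+14 Hz

First, find the transition energy:
E_8 = -13.6057 / 8² = -0.212589 eV
E_3 = -13.6057 / 3² = -1.511744 eV
|ΔE| = |E_3 - E_8| = 1.299155 eV

Convert to Joules: E = 1.299155 eV × (1.602177 × 10⁻¹⁹ J/eV) = 2.0815e-19 J

Using E = hf:
f = E/h = 2.0815e-19 J / (6.62607 × 10⁻³⁴ J·s)
f = 3.14e+14 Hz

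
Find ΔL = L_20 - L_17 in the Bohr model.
3.164e-34 J·s (or 3ℏ)

In the Bohr model, L_n = nℏ where ℏ = 1.05457e-34 J·s.

L_20 = 20ℏ = 2.10914e-33 J·s
L_17 = 17ℏ = 1.79277e-33 J·s

ΔL = L_20 - L_17 = (20 - 17)ℏ = 3ℏ
ΔL = 3 × 1.05457e-34 J·s = 3.164e-34 J·s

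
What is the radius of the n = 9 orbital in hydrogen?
4.28634 nm (or 42.86335 Å)

The Bohr radius formula is:
r_n = n² a₀ / Z

where a₀ = 0.05291772 nm is the Bohr radius.

For H (Z = 1) at n = 9:
r_9 = 9² × 0.05291772 nm / 1
r_9 = 81 × 0.05291772 nm / 1
r_9 = 4.286335 nm / 1
r_9 = 4.28634 nm

The electron orbits at approximately 4.28634 nm from the nucleus.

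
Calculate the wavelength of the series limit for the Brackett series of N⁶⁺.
29.7556 nm

The series limit corresponds to the transition from n = ∞ to n = 4.
This is the highest energy (shortest wavelength) transition in the Brackett series.

E_∞ = 0 eV
E_4 = -13.6057 × 7² / 4² = -41.667456 eV

Energy at series limit:
ΔE = E_∞ - E_4 = 0 - (-41.667456) = 41.667456 eV
λ = hc/E = 1239.84 eV·nm / 41.667456 eV = 29.7556 nm

This energy equals the ionization energy from the n = 4 state of N⁶⁺.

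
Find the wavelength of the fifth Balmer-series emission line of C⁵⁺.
11.025 nm

The lines of a series are numbered from the longest wavelength (smallest ΔE) outward; the fifth line is the transition from n = n_f + 5 to n_f.
The Balmer series has all transitions ending at n_f = 2.

For C⁵⁺ (Z = 6), the fifth line (ε-line) is the jump from n = 7 to n = 2:
E_7 = -13.6057 × 6² / 7² = -9.99602 eV
E_2 = -13.6057 × 6² / 2² = -122.45130 eV
ΔE = E_7 - E_2 = 112.45528 eV

λ = hc/E = 1239.84 eV·nm / 112.45528 eV
λ = 11.025 nm

This is the ε-line of the Balmer series in C⁵⁺.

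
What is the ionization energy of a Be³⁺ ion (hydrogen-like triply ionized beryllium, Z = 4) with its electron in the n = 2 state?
54.42 eV

The ionization energy is the energy needed to remove the electron completely (n → ∞).

For a hydrogen-like ion with Z = 4, E_n = -13.6057 Z² / n² eV.

At n = 2: E_2 = -13.6057 × 4² / 2² = -54.42280 eV
At n = ∞: E_∞ = 0 eV

Ionization energy = E_∞ - E_2 = 0 - (-54.42280) = 54.42280 eV
Ionization energy ≈ 54.42 eV

This is also called the binding energy of the electron in state n = 2.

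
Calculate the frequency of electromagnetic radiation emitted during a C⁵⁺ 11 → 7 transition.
1.4382e+15 Hz

First, find the transition energy:
E_11 = -13.6057 × 6² / 11² = -4.0479769 eV
E_7 = -13.6057 × 6² / 7² = -9.9960245 eV
|ΔE| = |E_7 - E_11| = 5.9480476 eV

Convert to Joules: E = 5.9480476 eV × (1.602177 × 10⁻¹⁹ J/eV) = 9.529825e-19 J

Using E = hf:
f = E/h = 9.529825e-19 J / (6.62607 × 10⁻³⁴ J·s)
f = 1.4382e+15 Hz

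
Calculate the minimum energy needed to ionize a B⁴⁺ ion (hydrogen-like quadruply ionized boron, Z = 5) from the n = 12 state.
2.36210 eV

The ionization energy is the energy needed to remove the electron completely (n → ∞).

For a hydrogen-like ion with Z = 5, E_n = -13.6057 Z² / n² eV.

At n = 12: E_12 = -13.6057 × 5² / 12² = -2.36210069 eV
At n = ∞: E_∞ = 0 eV

Ionization energy = E_∞ - E_12 = 0 - (-2.36210069) = 2.36210069 eV
Ionization energy ≈ 2.36210 eV

This is also called the binding energy of the electron in state n = 12.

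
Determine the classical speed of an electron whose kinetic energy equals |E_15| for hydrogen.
1.45846e+05 m/s (or 0.05% of c)

The binding energy at n = 15 for hydrogen is:
E_15 = -13.6057/15² = -0.0604697778 eV
|E_15| = 0.0604697778 eV

Convert to Joules:
KE = 0.0604697778 eV × (1.602177 × 10⁻¹⁹ J/eV) = 9.6883287e-21 J

Using KE = ½mv²:
v = √(2·KE/m_e)
v = √(2 × 9.6883287e-21 J / 9.10938 × 10⁻³¹ kg)
v = 1.45846e+05 m/s

This is approximately 0.05% the speed of light.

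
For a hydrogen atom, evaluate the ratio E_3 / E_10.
11.111

Using E_n = -13.6057 Z² / n² eV with Z = 1:

E_3 = -13.6057 / 3² = -13.6057 / 9 = -1.511744444 eV
E_10 = -13.6057 / 10² = -13.6057 / 100 = -0.136057000 eV

The ratio is:
E_3/E_10 = (-1.511744444) / (-0.136057000)
E_3/E_10 = (-13.6057/9) / (-13.6057/100)
E_3/E_10 = 100/9
E_3/E_10 = 11.111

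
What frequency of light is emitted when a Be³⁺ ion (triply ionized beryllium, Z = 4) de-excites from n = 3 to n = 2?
7.31077e+15 Hz

First, find the transition energy:
E_3 = -13.6057 × 4² / 3² = -24.1879111 eV
E_2 = -13.6057 × 4² / 2² = -54.4228000 eV
|ΔE| = |E_2 - E_3| = 30.2348889 eV

Convert to Joules: E = 30.2348889 eV × (1.602177 × 10⁻¹⁹ J/eV) = 4.8441644e-18 J

Using E = hf:
f = E/h = 4.8441644e-18 J / (6.62607 × 10⁻³⁴ J·s)
f = 7.31077e+15 Hz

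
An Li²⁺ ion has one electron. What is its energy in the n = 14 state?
-0.62 eV

For hydrogen-like ions, the energy levels scale with Z²:
E_n = -13.6057 Z² / n² eV

For Li²⁺ (Z = 3) at n = 14:
E_14 = -13.6057 × 3² / 14²
E_14 = -13.6057 × 9 / 196
E_14 = -122.4513 / 196
E_14 = -0.62 eV

The energy is 9 times more negative than hydrogen at the same n due to the stronger nuclear charge.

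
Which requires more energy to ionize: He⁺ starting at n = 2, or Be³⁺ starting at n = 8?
He⁺ at n = 2 (E = -13.60570 eV)

Using E_n = -13.6057 Z² / n² eV:

He⁺ (Z = 2) at n = 2:
E = -13.6057 × 2² / 2² = -13.6057 × 4 / 4 = -13.60570000 eV

Be³⁺ (Z = 4) at n = 8:
E = -13.6057 × 4² / 8² = -13.6057 × 16 / 64 = -3.40142500 eV

Since -13.60570000 eV < -3.40142500 eV,
He⁺ at n = 2 is more tightly bound (requires more energy to ionize).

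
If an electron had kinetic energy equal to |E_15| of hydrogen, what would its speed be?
1.46e+05 m/s (or 0.0486% of c)

The binding energy at n = 15 for hydrogen is:
E_15 = -13.6057/15² = -0.0604698 eV
|E_15| = 0.0604698 eV

Convert to Joules:
KE = 0.0604698 eV × (1.602177 × 10⁻¹⁹ J/eV) = 9.6883e-21 J

Using KE = ½mv²:
v = √(2·KE/m_e)
v = √(2 × 9.6883e-21 J / 9.10938 × 10⁻³¹ kg)
v = 1.46e+05 m/s

This is approximately 0.0486% the speed of light.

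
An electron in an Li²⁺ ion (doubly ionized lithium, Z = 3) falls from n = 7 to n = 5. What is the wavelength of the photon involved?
516.805457 nm

First, find the transition energy using E_n = -13.6057 Z² / n² eV:
E_7 = -13.6057 × 3² / 7² = -2.4990061224 eV
E_5 = -13.6057 × 3² / 5² = -4.8980520000 eV

Photon energy: |ΔE| = |E_5 - E_7| = 2.3990458776 eV

Convert to wavelength using E = hc/λ with hc = 1239.84 eV·nm:
λ = hc/E = 1239.84 eV·nm / 2.3990458776 eV
λ = 516.805457 nm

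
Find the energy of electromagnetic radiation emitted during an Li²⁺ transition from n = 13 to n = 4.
6.9286 eV

The energy levels are E_n = -13.6057 Z² eV / n².

Energy at n = 13: E_13 = -13.6057 × 3² / 13² = -0.7245639 eV
Energy at n = 4: E_4 = -13.6057 × 3² / 4² = -7.6532063 eV

For emission (electron falling to lower state), the photon energy is:
E_photon = E_13 - E_4 = |-0.7245639 - (-7.6532063)|
E_photon = 6.9286 eV

This energy is carried away by the emitted photon.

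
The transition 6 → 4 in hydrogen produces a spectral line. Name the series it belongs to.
Brackett series

The spectral series in hydrogen are named based on the final (lower) energy level:
- Lyman series: n_final = 1 (ultraviolet)
- Balmer series: n_final = 2 (visible/near-UV)
- Paschen series: n_final = 3 (infrared)
- Brackett series: n_final = 4 (infrared)
- Pfund series: n_final = 5 (far infrared)

Since this transition ends at n = 4, it belongs to the Brackett series.

For reference, this 6 → 4 line has photon energy
ΔE = 13.6057 eV × (1/4² - 1/6²) = 0.472420139 eV,
corresponding to wavelength λ = hc/ΔE = 1239.84 eV·nm / 0.472420139 eV = 2624.444 nm in the infrared region.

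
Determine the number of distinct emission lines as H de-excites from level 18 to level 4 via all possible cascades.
105

The electron can occupy levels n = 4, 5, ..., 18 during de-excitation — that is m = 18 - 4 + 1 = 15 distinct levels.

The number of distinct spectral lines equals the number of ways to choose 2 of these m levels (each pair gives one possible emission transition):

Number of lines = m(m-1)/2 = 15×14/2 = 105

These correspond to all possible transitions between the 15 levels:
18 → 17, 18 → 16, 18 → 15, 18 → 14, 18 → 13, 18 → 12, 18 → 11, 18 → 10...

Each transition produces a photon with a unique energy (and thus wavelength). This count does not depend on Z.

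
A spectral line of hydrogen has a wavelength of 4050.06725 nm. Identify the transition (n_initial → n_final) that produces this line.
n = 5 → n = 4

First, find the photon energy from the wavelength (hc = 1239.84 eV·nm):
E = hc/λ = 1239.84 eV·nm / 4050.06725 nm = 0.30612825 eV

The energy levels of hydrogen satisfy E_n = -13.6057 / n² eV, so an emission n_i → n_f releases
ΔE = 13.6057 × (1/n_f² − 1/n_i²) eV.

Setting ΔE equal to the photon energy:
1/n_f² − 1/n_i² = 0.30612825 / 13.6057 = 0.022500000

Since 1/n_i² must be positive, we need 1/n_f² > 0.022500000, i.e. n_f ≤ 6. For each allowed n_f, solve n_i = (1/n_f² − 0.022500000)^(−1/2) and check whether it is a whole number:
  n_f = 1: 1/n_i² = 1.000000000 − 0.022500000 = 0.977500000 → n_i = 1.011  (not an integer) ✗
  n_f = 2: 1/n_i² = 0.250000000 − 0.022500000 = 0.227500000 → n_i = 2.097  (not an integer) ✗
  n_f = 3: 1/n_i² = 0.111111111 − 0.022500000 = 0.088611111 → n_i = 3.359  (not an integer) ✗
  n_f = 4: 1/n_i² = 0.062500000 − 0.022500000 = 0.040000000 → n_i = 5.000  → integer, n_i = 5 ✓
  n_f = 5: 1/n_i² = 0.040000000 − 0.022500000 = 0.017500000 → n_i = 7.559  (not an integer) ✗
  n_f = 6: 1/n_i² = 0.027777778 − 0.022500000 = 0.005277778 → n_i = 13.765  (not an integer) ✗

Only n_f = 4 gives an integer upper level, n_i = 5.

The transition is from n = 5 to n = 4 (emission).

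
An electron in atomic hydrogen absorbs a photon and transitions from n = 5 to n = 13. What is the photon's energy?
0.463721 eV

The energy levels of a hydrogen-like atom are E_n = -13.6057 eV / n².

Energy at n = 5: E_5 = -13.6057 / 5² = -0.544228000 eV
Energy at n = 13: E_13 = -13.6057 / 13² = -0.080507101 eV

The excitation energy is the difference:
ΔE = E_13 - E_5
ΔE = -0.080507101 - (-0.544228000)
ΔE = 0.463721 eV

Since this is positive, energy must be absorbed (photon absorption).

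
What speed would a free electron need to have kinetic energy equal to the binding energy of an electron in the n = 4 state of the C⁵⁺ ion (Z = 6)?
3.28154e+06 m/s (or 1.094604% of c)

The binding energy at n = 4 for C⁵⁺ is:
E_4 = -13.6057 × 6²/4² = -30.61282500 eV
|E_4| = 30.61282500 eV

Convert to Joules:
KE = 30.61282500 eV × (1.602177 × 10⁻¹⁹ J/eV) = 4.9047164e-18 J

Using KE = ½mv²:
v = √(2·KE/m_e)
v = √(2 × 4.9047164e-18 J / 9.10938 × 10⁻³¹ kg)
v = 3.28154e+06 m/s

This is approximately 1.094604% the speed of light.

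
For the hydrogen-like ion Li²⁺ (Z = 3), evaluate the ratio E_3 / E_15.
25.0000

Using E_n = -13.6057 Z² / n² eV with Z = 3:

E_3 = -13.6057 × 3² / 3² = -122.4513 / 9 = -13.6057000000 eV
E_15 = -13.6057 × 3² / 15² = -122.4513 / 225 = -0.5442280000 eV

The ratio is:
E_3/E_15 = (-13.6057000000) / (-0.5442280000)
E_3/E_15 = (-122.4513/9) / (-122.4513/225)
E_3/E_15 = 225/9
E_3/E_15 = 25.0000
(Note: the Z² factors cancel in the ratio.)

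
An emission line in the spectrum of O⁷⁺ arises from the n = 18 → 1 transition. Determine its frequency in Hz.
2.09900e+17 Hz

First, find the transition energy:
E_18 = -13.6057 × 8² / 18² = -2.687546 eV
E_1 = -13.6057 × 8² / 1² = -870.764800 eV
|ΔE| = |E_1 - E_18| = 868.077254 eV

Convert to Joules: E = 868.077254 eV × (1.602177 × 10⁻¹⁹ J/eV) = 1.3908134e-16 J

Using E = hf:
f = E/h = 1.3908134e-16 J / (6.62607 × 10⁻³⁴ J·s)
f = 2.09900e+17 Hz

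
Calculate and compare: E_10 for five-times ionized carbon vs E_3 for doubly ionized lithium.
Li²⁺ at n = 3 (E = -13.6057 eV)

Using E_n = -13.6057 Z² / n² eV:

C⁵⁺ (Z = 6) at n = 10:
E = -13.6057 × 6² / 10² = -13.6057 × 36 / 100 = -4.8980520 eV

Li²⁺ (Z = 3) at n = 3:
E = -13.6057 × 3² / 3² = -13.6057 × 9 / 9 = -13.6057000 eV

Since -13.6057000 eV < -4.8980520 eV,
Li²⁺ at n = 3 is more tightly bound (requires more energy to ionize).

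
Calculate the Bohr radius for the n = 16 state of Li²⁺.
4.515646 nm (or 45.156455 Å)

The Bohr radius formula is:
r_n = n² a₀ / Z

where a₀ = 0.052917721 nm is the Bohr radius.

For Li²⁺ (Z = 3) at n = 16:
r_16 = 16² × 0.052917721 nm / 3
r_16 = 256 × 0.052917721 nm / 3
r_16 = 13.5469366 nm / 3
r_16 = 4.515646 nm

The electron orbits at approximately 4.515646 nm from the nucleus.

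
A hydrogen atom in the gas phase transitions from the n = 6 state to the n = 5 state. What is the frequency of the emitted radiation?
4.02e+13 Hz

First, find the transition energy:
E_6 = -13.6057 / 6² = -0.377936 eV
E_5 = -13.6057 / 5² = -0.544228 eV
|ΔE| = |E_5 - E_6| = 0.166292 eV

Convert to Joules: E = 0.166292 eV × (1.602177 × 10⁻¹⁹ J/eV) = 2.6643e-20 J

Using E = hf:
f = E/h = 2.6643e-20 J / (6.62607 × 10⁻³⁴ J·s)
f = 4.02e+13 Hz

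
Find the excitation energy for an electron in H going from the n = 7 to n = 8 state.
0.065 eV

The energy levels of a hydrogen-like atom are E_n = -13.6057 eV / n².

Energy at n = 7: E_7 = -13.6057 / 7² = -0.277667 eV
Energy at n = 8: E_8 = -13.6057 / 8² = -0.212589 eV

The excitation energy is the difference:
ΔE = E_8 - E_7
ΔE = -0.212589 - (-0.277667)
ΔE = 0.065 eV

Since this is positive, energy must be absorbed (photon absorption).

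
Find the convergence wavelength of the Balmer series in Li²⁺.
40.501 nm

The series limit corresponds to the transition from n = ∞ to n = 2.
This is the highest energy (shortest wavelength) transition in the Balmer series.

E_∞ = 0 eV
E_2 = -13.6057 × 3² / 2² = -30.61283 eV

Energy at series limit:
ΔE = E_∞ - E_2 = 0 - (-30.61283) = 30.61283 eV
λ = hc/E = 1239.84 eV·nm / 30.61283 eV = 40.501 nm

This energy equals the ionization energy from the n = 2 state of Li²⁺.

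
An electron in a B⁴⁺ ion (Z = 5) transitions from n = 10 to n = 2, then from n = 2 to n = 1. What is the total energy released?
336.741075 eV

The energy levels of B⁴⁺ are E_n = -13.6057 × 5² / n² eV.

First transition (10 → 2):
ΔE₁ = |E_2 - E_10|
ΔE₁ = |-85.035625000000 - (-3.401425000000)| = 81.634200000 eV

Second transition (2 → 1):
ΔE₂ = |E_1 - E_2|
ΔE₂ = |-340.142500000000 - (-85.035625000000)| = 255.106875000 eV

Total energy released:
E_total = ΔE₁ + ΔE₂ = 81.634200000 + 255.106875000 = 336.741075 eV

Note: This equals the direct transition 10 → 1: 336.741075 eV ✓
Energy is conserved regardless of the path taken.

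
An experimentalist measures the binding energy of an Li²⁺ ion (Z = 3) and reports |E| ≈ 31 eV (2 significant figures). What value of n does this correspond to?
n = 2

The exact energy levels follow E_n = -13.6057 Z² / n² eV with Z = 3.

The measured value (-31 eV) is reported to only 2 significant figures, so we must test candidate n values and see which one matches to that precision.

Candidate energies:
  n = 1:  E = -13.6057 × 3² / 1² = -122.45130 eV
  n = 2:  E = -13.6057 × 3² / 2² = -30.61283 eV  ← matches
  n = 3:  E = -13.6057 × 3² / 3² = -13.60570 eV
  n = 4:  E = -13.6057 × 3² / 4² = -7.65321 eV

Checking against the measurement of -31 eV (2 sig figs), only n = 2 agrees:
E_2 = -30.61283 eV, which rounds to -31 eV ✓

Therefore n = 2.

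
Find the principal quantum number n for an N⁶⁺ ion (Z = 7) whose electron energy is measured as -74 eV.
n = 3

The exact energy levels follow E_n = -13.6057 Z² / n² eV with Z = 7.

The measured value (-74 eV) is reported to only 2 significant figures, so we must test candidate n values and see which one matches to that precision.

Candidate energies:
  n = 1:  E = -13.6057 × 7² / 1² = -666.679300 eV
  n = 2:  E = -13.6057 × 7² / 2² = -166.669825 eV
  n = 3:  E = -13.6057 × 7² / 3² = -74.075478 eV  ← matches
  n = 4:  E = -13.6057 × 7² / 4² = -41.667456 eV
  n = 5:  E = -13.6057 × 7² / 5² = -26.667172 eV

Checking against the measurement of -74 eV (2 sig figs), only n = 3 agrees:
E_3 = -74.075478 eV, which rounds to -74 eV ✓

Therefore n = 3.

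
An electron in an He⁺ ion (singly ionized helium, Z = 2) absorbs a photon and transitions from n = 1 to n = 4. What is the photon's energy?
51.021 eV

The energy levels of a hydrogen-like atom are E_n = -13.6057 Z² eV / n².

Energy at n = 1: E_1 = -13.6057 × 2² / 1² = -54.422800 eV
Energy at n = 4: E_4 = -13.6057 × 2² / 4² = -3.401425 eV

The excitation energy is the difference:
ΔE = E_4 - E_1
ΔE = -3.401425 - (-54.422800)
ΔE = 51.021 eV

Since this is positive, energy must be absorbed (photon absorption).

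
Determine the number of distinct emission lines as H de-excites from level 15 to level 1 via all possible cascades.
105

The electron can occupy levels n = 1, 2, ..., 15 during de-excitation — that is m = 15 - 1 + 1 = 15 distinct levels.

The number of distinct spectral lines equals the number of ways to choose 2 of these m levels (each pair gives one possible emission transition):

Number of lines = m(m-1)/2 = 15×14/2 = 105

These correspond to all possible transitions between the 15 levels:
15 → 14, 15 → 13, 15 → 12, 15 → 11, 15 → 10, 15 → 9, 15 → 8, 15 → 7...

Each transition produces a photon with a unique energy (and thus wavelength). This count does not depend on Z.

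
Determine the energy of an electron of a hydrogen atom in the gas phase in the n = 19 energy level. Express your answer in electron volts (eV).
-0.038 eV

The energy levels of a hydrogen-like atom are given by:
E_n = -13.6057 eV / n²

For n = 19:
E_19 = -13.6057 eV / 19²
E_19 = -13.6057 eV / 361
E_19 = -0.038 eV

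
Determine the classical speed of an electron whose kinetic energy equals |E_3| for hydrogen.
7.29e+05 m/s (or 0.24325% of c)

The binding energy at n = 3 for hydrogen is:
E_3 = -13.6057/3² = -1.5117444 eV
|E_3| = 1.5117444 eV

Convert to Joules:
KE = 1.5117444 eV × (1.602177 × 10⁻¹⁹ J/eV) = 2.4221e-19 J

Using KE = ½mv²:
v = √(2·KE/m_e)
v = √(2 × 2.4221e-19 J / 9.10938 × 10⁻³¹ kg)
v = 7.29e+05 m/s

This is approximately 0.24325% the speed of light.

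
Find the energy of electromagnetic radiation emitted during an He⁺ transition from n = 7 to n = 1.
53.3121 eV

The energy levels are E_n = -13.6057 Z² eV / n².

Energy at n = 7: E_7 = -13.6057 × 2² / 7² = -1.1106694 eV
Energy at n = 1: E_1 = -13.6057 × 2² / 1² = -54.4228000 eV

For emission (electron falling to lower state), the photon energy is:
E_photon = E_7 - E_1 = |-1.1106694 - (-54.4228000)|
E_photon = 53.3121 eV

This energy is carried away by the emitted photon.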